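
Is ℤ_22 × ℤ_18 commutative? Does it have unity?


Direct product ring; commutative with unity (1,1); but (1,0)·(0,1) = (0,0) gives zero divisors, so not an integral domain
Commutative: Yes
Integral domain: No
Has unity: Yes

ℤ_22 × ℤ_18: Commutative=Yes, Unity=Yes


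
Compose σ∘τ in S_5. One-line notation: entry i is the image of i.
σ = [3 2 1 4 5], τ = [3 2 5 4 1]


σ∘τ: apply τ first, then σ
1 →τ 3 →σ 1
2 →τ 2 →σ 2
3 →τ 5 →σ 5
4 →τ 4 →σ 4
5 →τ 1 →σ 3

σ∘τ = [1 2 5 4 3]


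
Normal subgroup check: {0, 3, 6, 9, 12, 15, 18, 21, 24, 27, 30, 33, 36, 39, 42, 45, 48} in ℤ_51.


H = {0, 3, 6, 9, 12, 15, 18, 21, 24, 27, 30, 33, 36, 39, 42, 45, 48} in ℤ_51
ℤ_51 is abelian; every subgroup of an abelian group is normal

Yes, normal subgroup


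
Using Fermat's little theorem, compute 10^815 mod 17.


Fermat's little theorem: if p is prime and gcd(a,p)=1, then a^(p-1) ≡ 1 (mod p)
p = 17 is prime, gcd(10,17) = 1
Reduce exponent: 815 mod 16 = 15
So 10^815 ≡ 10^15 (mod 17)
10^15 mod 17 = 12

10^815 ≡ 12 (mod 17)


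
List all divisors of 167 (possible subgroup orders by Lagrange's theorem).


Lagrange's theorem: |H| divides |G|
|G| = 167
Divisors of 167: 1, 167

Possible subgroup orders: {1, 167}


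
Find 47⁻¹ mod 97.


Use the extended Euclidean algorithm to write 1 = 47·s + 97·t; then s mod 97 is the inverse.
Euclidean algorithm:
  47 = 0·97 + 47
  97 = 2·47 + 3
  47 = 15·3 + 2
  3 = 1·2 + 1
  2 = 2·1 + 0
gcd(47,97) = 1
Back-substitution gives: 47·(-33) + 97·(16) = 1
So 47⁻¹ ≡ -33 ≡ 64 (mod 97)
Check: 47 × 64 = 3008 ≡ 1 (mod 97) ✓

47⁻¹ ≡ 64 (mod 97)


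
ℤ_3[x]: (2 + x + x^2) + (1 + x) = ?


Add coefficients mod 3:
x^0: 2 + 1 = 0 (mod 3)
x^1: 1 + 1 = 2 (mod 3)
x^2: 1 + 0 = 1 (mod 3)
Result: 2x + x^2

f + g = 2x + x^2


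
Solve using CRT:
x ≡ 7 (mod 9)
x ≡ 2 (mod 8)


m₁ = 9, m₂ = 8, gcd = 1, so CRT applies. M = m₁·m₂ = 72
Let M₁ = M/m₁ = 8, M₂ = M/m₂ = 9
Find y₁ ≡ M₁⁻¹ (mod m₁): 8⁻¹ ≡ 8 (mod 9)
Find y₂ ≡ M₂⁻¹ (mod m₂): 9⁻¹ ≡ 1 (mod 8)
x = a₁·M₁·y₁ + a₂·M₂·y₂ = 7·8·8 + 2·9·1 = 466
Reduce mod 72: x ≡ 34
Check: 34 mod 9 = 7 ✓, 34 mod 8 = 2 ✓

x ≡ 34 (mod 72)


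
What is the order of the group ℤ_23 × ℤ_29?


|A × B| = |A| · |B|
|ℤ_23 × ℤ_29| = 23 × 29 = 667

|ℤ_23 × ℤ_29| = 667


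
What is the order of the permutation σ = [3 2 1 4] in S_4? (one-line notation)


Cycle decomposition: (1 3)
Cycle lengths: 2
Order = lcm(2) = 2

ord(σ) = 2


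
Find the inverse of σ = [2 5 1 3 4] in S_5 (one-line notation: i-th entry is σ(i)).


To find σ⁻¹, swap domain and range:
σ(1) = 2 → σ⁻¹(2) = 1
σ(2) = 5 → σ⁻¹(5) = 2
σ(3) = 1 → σ⁻¹(1) = 3
σ(4) = 3 → σ⁻¹(3) = 4
σ(5) = 4 → σ⁻¹(4) = 5

σ⁻¹ = [3 1 4 5 2]


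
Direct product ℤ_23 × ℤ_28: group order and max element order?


|ℤ_23 × ℤ_28| = 23 × 28 = 644
Max element order = lcm(23,28) = 644
Cyclic? Yes (gcd=1)

|ℤ_23×ℤ_28| = 644, max element order = 644


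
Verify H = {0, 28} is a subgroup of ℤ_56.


Subgroup test for H = {0, 28} in (ℤ_56, +):
(1) 0 ∈ H? Yes
(2) Closure: for all a,b ∈ H, (a+b) mod 56 ∈ H? Yes
(3) Inverses: for all a ∈ H, -a mod 56 ∈ H? Yes

Yes, H is a subgroup of ℤ_56


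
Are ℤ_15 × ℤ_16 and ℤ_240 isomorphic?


Comparing ℤ_15 × ℤ_16 and ℤ_240:
gcd(15,16) = 1, so ℤ_15 × ℤ_16 ≅ ℤ_240 (CRT)

Yes, ℤ_15 × ℤ_16 ≅ ℤ_240


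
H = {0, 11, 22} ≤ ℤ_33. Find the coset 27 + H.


27 + H = {27 + h (mod 33) : h ∈ H}
27+0=27, 27+11=5, 27+22=16
27 + H = {5, 16, 27} = 5 + H

27 + H = {5, 16, 27}


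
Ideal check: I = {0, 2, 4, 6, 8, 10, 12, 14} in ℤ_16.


Check ideal conditions for I = {0, 2, 4, 6, 8, 10, 12, 14} in ℤ_16:
(1) I is an additive subgroup? Yes
(2) For r ∈ ℤ_16 and a ∈ I: r·a ∈ I? Yes

Yes, I is an ideal of ℤ_16


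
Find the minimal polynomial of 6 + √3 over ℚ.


Let α = 6 + √3. Then α - 6 = √3, so (α - 6)² = 3, giving α² - 12α + 33 = 0. Degree 2 and α ∉ ℚ, so this is the minimal polynomial.

Minimal polynomial: x² - 12x + 33


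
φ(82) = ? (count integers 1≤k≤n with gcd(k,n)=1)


Factor n: 82 = 2 × 41
φ(n) = n · ∏(1 - 1/p) over distinct primes p | n
φ(82) = 82 · (1 - 1/2) · (1 - 1/41) = 40

φ(82) = 40


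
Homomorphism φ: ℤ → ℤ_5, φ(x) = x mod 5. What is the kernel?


Kernel = preimage of identity
ker(φ) = {x ∈ ℤ : x ≡ 0 (mod 5)} = 5ℤ = {0, ±5, ±10, ...}

ker(φ) = 5ℤ


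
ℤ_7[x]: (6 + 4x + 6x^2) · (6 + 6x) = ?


Expand and collect like terms; reduce coefficients mod 7:
x^0: 6·6 = 36 ≡ 1 (mod 7)
x^1: 6·6 + 4·6 = 60 ≡ 4 (mod 7)
x^2: 4·6 + 6·6 = 60 ≡ 4 (mod 7)
x^3: 6·6 = 36 ≡ 1 (mod 7)
Result: 1 + 4x + 4x^2 + x^3

f · g = 1 + 4x + 4x^2 + x^3


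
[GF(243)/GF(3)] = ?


GF(243) = GF(3^5), so the extension degree is 5

[GF(243)/GF(3)] = 5


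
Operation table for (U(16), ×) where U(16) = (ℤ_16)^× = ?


Elements: {1, 3, 5, 7, 9, 11, 13, 15}
Operation: multiplication mod 16
Entry (a, b) = (a × b) mod 16

Cayley table:
   |  1 |  3 |  5 |  7 |  9 | 11 | 13 | 15
 1 |  1 |  3 |  5 |  7 |  9 | 11 | 13 | 15
 3 |  3 |  9 | 15 |  5 | 11 |  1 |  7 | 13
 5 |  5 | 15 |  9 |  3 | 13 |  7 |  1 | 11
 7 |  7 |  5 |  3 |  1 | 15 | 13 | 11 |  9
 9 |  9 | 11 | 13 | 15 |  1 |  3 |  5 |  7
11 | 11 |  1 |  7 | 13 |  3 |  9 | 15 |  5
13 | 13 |  7 |  1 | 11 |  5 | 15 |  9 |  3
15 | 15 | 13 | 11 |  9 |  7 |  5 |  3 |  1


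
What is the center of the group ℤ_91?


Z(G) = {g ∈ G | gx = xg for all x ∈ G}
ℤ_91 is abelian, so Z(G) = G

Z(ℤ_91) = ℤ_91


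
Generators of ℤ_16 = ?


g generates ℤ_n iff gcd(g,n) = 1
Checking each g ∈ {1,...,15}:
gcd(1,16) = 1
gcd(2,16) = 2
gcd(3,16) = 1
gcd(4,16) = 4
gcd(5,16) = 1
gcd(6,16) = 2
gcd(7,16) = 1
gcd(8,16) = 8
gcd(9,16) = 1
gcd(10,16) = 2
gcd(11,16) = 1
gcd(12,16) = 4
gcd(13,16) = 1
gcd(14,16) = 2
gcd(15,16) = 1
Generators: {1, 3, 5, 7, 9, 11, 13, 15}
Number of generators = φ(16) = 8

Generators of ℤ_16 = {1, 3, 5, 7, 9, 11, 13, 15}


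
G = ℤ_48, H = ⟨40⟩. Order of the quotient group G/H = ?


|⟨40⟩| = n / gcd(40, 48) = 48 / 8 = 6
H is normal (ℤ_48 is abelian).
|G/H| = |G| / |H| = 48 / 6 = 8

|G/H| = 8


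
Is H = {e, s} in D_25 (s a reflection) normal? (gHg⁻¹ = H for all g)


H = {e, s} in D_25 (s a reflection)
r·s·r⁻¹ = sr⁻² ≠ s for n ≥ 3, so {e, s} is not closed under conjugation

No, not a normal subgroup


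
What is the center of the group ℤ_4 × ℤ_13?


Z(G) = {g ∈ G | gx = xg for all x ∈ G}
Direct product of abelian groups is abelian, so Z(G) = G

Z(ℤ_4 × ℤ_13) = ℤ_4 × ℤ_13


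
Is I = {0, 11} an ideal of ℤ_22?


Check ideal conditions for I = {0, 11} in ℤ_22:
(1) I is an additive subgroup? Yes
(2) For r ∈ ℤ_22 and a ∈ I: r·a ∈ I? Yes

Yes, I is an ideal of ℤ_22


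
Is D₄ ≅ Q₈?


Comparing D₄ and Q₈:
D₄ has 5 elements of order 2; Q₈ has only 1

No, D₄ ≇ Q₈


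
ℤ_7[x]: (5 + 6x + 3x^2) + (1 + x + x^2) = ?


Add coefficients mod 7:
x^0: 5 + 1 = 6 (mod 7)
x^1: 6 + 1 = 0 (mod 7)
x^2: 3 + 1 = 4 (mod 7)
Result: 6 + 4x^2

f + g = 6 + 4x^2


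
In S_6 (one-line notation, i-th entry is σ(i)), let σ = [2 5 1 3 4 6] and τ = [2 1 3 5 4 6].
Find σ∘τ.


σ∘τ: apply τ first, then σ
1 →τ 2 →σ 5
2 →τ 1 →σ 2
3 →τ 3 →σ 1
4 →τ 5 →σ 4
5 →τ 4 →σ 3
6 →τ 6 →σ 6

σ∘τ = [5 2 1 4 3 6]


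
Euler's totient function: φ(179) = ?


Factor n: 179 = 179
φ(n) = n · ∏(1 - 1/p) over distinct primes p | n
φ(179) = 179 · (1 - 1/179) = 178

φ(179) = 178


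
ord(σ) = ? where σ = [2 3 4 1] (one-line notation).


Cycle decomposition: (1 2 3 4)
Cycle lengths: 4
Order = lcm(4) = 4

ord(σ) = 4


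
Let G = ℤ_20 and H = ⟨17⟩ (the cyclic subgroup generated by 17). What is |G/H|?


|⟨17⟩| = n / gcd(17, 20) = 20 / 1 = 20
H is normal (ℤ_20 is abelian).
|G/H| = |G| / |H| = 20 / 20 = 1

|G/H| = 1


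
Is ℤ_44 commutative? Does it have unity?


ℤ_44 is a commutative ring with unity 1; 44 = 2×22 is composite, so 2·22 ≡ 0 gives zero divisors (not an integral domain)
Commutative: Yes
Integral domain: No
Has unity: Yes

ℤ_44: Commutative=Yes, Unity=Yes


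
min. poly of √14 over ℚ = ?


√14 satisfies x² - 14 = 0, irreducible over ℚ since 14 is squarefree

Minimal polynomial: x² - 14


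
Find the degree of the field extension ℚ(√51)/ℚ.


√51 has minimal polynomial x² - 51 (irreducible over ℚ since 51 is squarefree)

[ℚ(√51)/ℚ] = 2


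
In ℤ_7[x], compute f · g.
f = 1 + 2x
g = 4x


Expand and collect like terms; reduce coefficients mod 7:
x^0: 1·0 = 0 ≡ 0 (mod 7)
x^1: 1·4 + 2·0 = 4 ≡ 4 (mod 7)
x^2: 2·4 = 8 ≡ 1 (mod 7)
Result: 4x + x^2

f · g = 4x + x^2


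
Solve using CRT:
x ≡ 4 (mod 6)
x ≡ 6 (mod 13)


m₁ = 6, m₂ = 13, gcd = 1, so CRT applies. M = m₁·m₂ = 78
Let M₁ = M/m₁ = 13, M₂ = M/m₂ = 6
Find y₁ ≡ M₁⁻¹ (mod m₁): 13⁻¹ ≡ 1 (mod 6)
Find y₂ ≡ M₂⁻¹ (mod m₂): 6⁻¹ ≡ 11 (mod 13)
x = a₁·M₁·y₁ + a₂·M₂·y₂ = 4·13·1 + 6·6·11 = 448
Reduce mod 78: x ≡ 58
Check: 58 mod 6 = 4 ✓, 58 mod 13 = 6 ✓

x ≡ 58 (mod 78)


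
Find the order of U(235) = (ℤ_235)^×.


U(n) is the group of units mod n; |U(n)| = φ(n)
|U(235)| = φ(235) = 184

|U(235) = (ℤ_235)^×| = 184


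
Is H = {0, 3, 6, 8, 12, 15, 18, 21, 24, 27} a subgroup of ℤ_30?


Subgroup test for H = {0, 3, 6, 8, 12, 15, 18, 21, 24, 27} in (ℤ_30, +):
(1) 0 ∈ H? Yes
(2) Closure: for all a,b ∈ H, (a+b) mod 30 ∈ H? No  [counterexample: 3 + 6 = 9 ∉ H]
(3) Inverses: for all a ∈ H, -a mod 30 ∈ H? No

No, H is not a subgroup of ℤ_30


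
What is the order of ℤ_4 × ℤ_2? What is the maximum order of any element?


|ℤ_4 × ℤ_2| = 4 × 2 = 8
Max element order = lcm(4,2) = 4
Cyclic? No (gcd=2)

|ℤ_4×ℤ_2| = 8, max element order = 4


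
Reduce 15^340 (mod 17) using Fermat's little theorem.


Fermat's little theorem: if p is prime and gcd(a,p)=1, then a^(p-1) ≡ 1 (mod p)
p = 17 is prime, gcd(15,17) = 1
Reduce exponent: 340 mod 16 = 4
So 15^340 ≡ 15^4 (mod 17)
15^4 mod 17 = 16

15^340 ≡ 16 (mod 17)


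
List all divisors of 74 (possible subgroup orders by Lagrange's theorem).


Lagrange's theorem: |H| divides |G|
|G| = 74
Divisors of 74: 1, 2, 37, 74

Possible subgroup orders: {1, 2, 37, 74}


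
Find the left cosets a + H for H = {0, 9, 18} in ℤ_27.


H = {0, 9, 18}, |H| = 3
Number of cosets = |G|/|H| = 27/3 = 9
0 + H = {0, 9, 18}
1 + H = {1, 10, 19}
2 + H = {2, 11, 20}
3 + H = {3, 12, 21}
4 + H = {4, 13, 22}
5 + H = {5, 14, 23}
6 + H = {6, 15, 24}
7 + H = {7, 16, 25}
8 + H = {8, 17, 26}

Cosets: 0+H={0,9,18}; 1+H={1,10,19}; 2+H={2,11,20}; 3+H={3,12,21}; 4+H={4,13,22}; 5+H={5,14,23}; 6+H={6,15,24}; 7+H={7,16,25}; 8+H={8,17,26}


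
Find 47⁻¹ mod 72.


Use the extended Euclidean algorithm to write 1 = 47·s + 72·t; then s mod 72 is the inverse.
Euclidean algorithm:
  47 = 0·72 + 47
  72 = 1·47 + 25
  47 = 1·25 + 22
  25 = 1·22 + 3
  22 = 7·3 + 1
  3 = 3·1 + 0
gcd(47,72) = 1
Back-substitution gives: 47·(23) + 72·(-15) = 1
So 47⁻¹ ≡ 23 ≡ 23 (mod 72)
Check: 47 × 23 = 1081 ≡ 1 (mod 72) ✓

47⁻¹ ≡ 23 (mod 72)


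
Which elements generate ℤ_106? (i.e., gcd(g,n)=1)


g generates ℤ_n iff gcd(g,n) = 1
Prime factors of 106: 2, 53
Generators are g ∈ {1,...,105} not divisible by any of these primes.
Generators: {1, 3, 5, 7, 9, 11, 13, 15, 17, 19, 21, 23, 25, 27, 29, 31, 33, 35, 37, 39, 41, 43, 45, 47, 49, 51, 55, 57, 59, 61, 63, 65, 67, 69, 71, 73, 75, 77, 79, 81, 83, 85, 87, 89, 91, 93, 95, 97, 99, 101, 103, 105}
Number of generators = φ(106) = 52

Generators of ℤ_106 = {1, 3, 5, 7, 9, 11, 13, 15, 17, 19, 21, 23, 25, 27, 29, 31, 33, 35, 37, 39, 41, 43, 45, 47, 49, 51, 55, 57, 59, 61, 63, 65, 67, 69, 71, 73, 75, 77, 79, 81, 83, 85, 87, 89, 91, 93, 95, 97, 99, 101, 103, 105}


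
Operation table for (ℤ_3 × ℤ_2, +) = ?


Elements: {(0,0), (0,1), (1,0), (1,1), (2,0), (2,1)}
Operation: componentwise addition mod (3, 2)
Entry (a, b) = ((a₁+b₁) mod 3, (a₂+b₂) mod 2)

Cayley table:
      | (0,0) | (0,1) | (1,0) | (1,1) | (2,0) | (2,1)
(0,0) | (0,0) | (0,1) | (1,0) | (1,1) | (2,0) | (2,1)
(0,1) | (0,1) | (0,0) | (1,1) | (1,0) | (2,1) | (2,0)
(1,0) | (1,0) | (1,1) | (2,0) | (2,1) | (0,0) | (0,1)
(1,1) | (1,1) | (1,0) | (2,1) | (2,0) | (0,1) | (0,0)
(2,0) | (2,0) | (2,1) | (0,0) | (0,1) | (1,0) | (1,1)
(2,1) | (2,1) | (2,0) | (0,1) | (0,0) | (1,1) | (1,0)


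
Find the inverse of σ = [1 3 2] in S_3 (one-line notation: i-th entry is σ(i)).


To find σ⁻¹, swap domain and range:
σ(1) = 1 → σ⁻¹(1) = 1
σ(2) = 3 → σ⁻¹(3) = 2
σ(3) = 2 → σ⁻¹(2) = 3

σ⁻¹ = [1 3 2]


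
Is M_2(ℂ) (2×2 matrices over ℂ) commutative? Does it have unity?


Matrix multiplication is non-commutative for n ≥ 2; the identity matrix I is the unity; singular matrices give zero divisors, so not an integral domain
Commutative: No
Integral domain: No
Has unity: Yes

M_2(ℂ) (2×2 matrices over ℂ): Commutative=No, Unity=Yes


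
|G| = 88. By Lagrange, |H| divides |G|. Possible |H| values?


Lagrange's theorem: |H| divides |G|
|G| = 88
Divisors of 88: 1, 2, 4, 8, 11, 22, 44, 88

Possible subgroup orders: {1, 2, 4, 8, 11, 22, 44, 88}


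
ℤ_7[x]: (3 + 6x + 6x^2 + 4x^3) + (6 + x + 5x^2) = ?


Add coefficients mod 7:
x^0: 3 + 6 = 2 (mod 7)
x^1: 6 + 1 = 0 (mod 7)
x^2: 6 + 5 = 4 (mod 7)
x^3: 4 + 0 = 4 (mod 7)
Result: 2 + 4x^2 + 4x^3

f + g = 2 + 4x^2 + 4x^3


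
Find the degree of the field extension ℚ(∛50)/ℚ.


∛50 has minimal polynomial x³ - 50 (irreducible over ℚ since 50 is not a perfect cube)

[ℚ(∛50)/ℚ] = 3


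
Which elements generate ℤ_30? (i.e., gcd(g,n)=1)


g generates ℤ_n iff gcd(g,n) = 1
Prime factors of 30: 2, 3, 5
Generators are g ∈ {1,...,29} not divisible by any of these primes.
Generators: {1, 7, 11, 13, 17, 19, 23, 29}
Number of generators = φ(30) = 8

Generators of ℤ_30 = {1, 7, 11, 13, 17, 19, 23, 29}


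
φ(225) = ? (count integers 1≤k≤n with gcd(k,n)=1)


Factor n: 225 = 3^2 × 5^2
φ(n) = n · ∏(1 - 1/p) over distinct primes p | n
φ(225) = 225 · (1 - 1/3) · (1 - 1/5) = 120

φ(225) = 120


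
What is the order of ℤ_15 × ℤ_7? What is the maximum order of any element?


|ℤ_15 × ℤ_7| = 15 × 7 = 105
Max element order = lcm(15,7) = 105
Cyclic? Yes (gcd=1)

|ℤ_15×ℤ_7| = 105, max element order = 105


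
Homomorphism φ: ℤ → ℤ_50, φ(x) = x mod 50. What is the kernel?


Kernel = preimage of identity
ker(φ) = {x ∈ ℤ : x ≡ 0 (mod 50)} = 50ℤ = {0, ±50, ±100, ...}

ker(φ) = 50ℤ


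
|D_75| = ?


|D_n| = 2n (n rotations and n reflections)
|D_75| = 2×75 = 150

|D_75| = 150


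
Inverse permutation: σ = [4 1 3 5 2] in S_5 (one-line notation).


To find σ⁻¹, swap domain and range:
σ(1) = 4 → σ⁻¹(4) = 1
σ(2) = 1 → σ⁻¹(1) = 2
σ(3) = 3 → σ⁻¹(3) = 3
σ(4) = 5 → σ⁻¹(5) = 4
σ(5) = 2 → σ⁻¹(2) = 5

σ⁻¹ = [2 5 3 1 4]


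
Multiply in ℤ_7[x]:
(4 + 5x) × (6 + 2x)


Expand and collect like terms; reduce coefficients mod 7:
x^0: 4·6 = 24 ≡ 3 (mod 7)
x^1: 4·2 + 5·6 = 38 ≡ 3 (mod 7)
x^2: 5·2 = 10 ≡ 3 (mod 7)
Result: 3 + 3x + 3x^2

f · g = 3 + 3x + 3x^2


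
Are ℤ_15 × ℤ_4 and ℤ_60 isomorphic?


Comparing ℤ_15 × ℤ_4 and ℤ_60:
gcd(15,4) = 1, so ℤ_15 × ℤ_4 ≅ ℤ_60 (CRT)

Yes, ℤ_15 × ℤ_4 ≅ ℤ_60


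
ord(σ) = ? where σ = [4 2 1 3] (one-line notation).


Cycle decomposition: (1 4 3)
Cycle lengths: 3
Order = lcm(3) = 3

ord(σ) = 3


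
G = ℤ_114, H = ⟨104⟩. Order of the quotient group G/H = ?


|⟨104⟩| = n / gcd(104, 114) = 114 / 2 = 57
H is normal (ℤ_114 is abelian).
|G/H| = |G| / |H| = 114 / 57 = 2

|G/H| = 2


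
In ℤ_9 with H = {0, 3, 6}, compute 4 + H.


4 + H = {4 + h (mod 9) : h ∈ H}
4+0=4, 4+3=7, 4+6=1
4 + H = {1, 4, 7} = 1 + H

4 + H = {1, 4, 7}


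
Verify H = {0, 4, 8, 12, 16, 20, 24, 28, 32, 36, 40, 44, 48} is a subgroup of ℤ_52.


Subgroup test for H = {0, 4, 8, 12, 16, 20, 24, 28, 32, 36, 40, 44, 48} in (ℤ_52, +):
(1) 0 ∈ H? Yes
(2) Closure: for all a,b ∈ H, (a+b) mod 52 ∈ H? Yes
(3) Inverses: for all a ∈ H, -a mod 52 ∈ H? Yes

Yes, H is a subgroup of ℤ_52


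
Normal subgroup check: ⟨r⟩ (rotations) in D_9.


H = ⟨r⟩ (rotations) in D_9
The rotation subgroup ⟨r⟩ has index 2 in D_9, so it is normal

Yes, normal subgroup


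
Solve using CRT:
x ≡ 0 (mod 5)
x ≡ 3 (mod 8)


m₁ = 5, m₂ = 8, gcd = 1, so CRT applies. M = m₁·m₂ = 40
Let M₁ = M/m₁ = 8, M₂ = M/m₂ = 5
Find y₁ ≡ M₁⁻¹ (mod m₁): 8⁻¹ ≡ 2 (mod 5)
Find y₂ ≡ M₂⁻¹ (mod m₂): 5⁻¹ ≡ 5 (mod 8)
x = a₁·M₁·y₁ + a₂·M₂·y₂ = 0·8·2 + 3·5·5 = 75
Reduce mod 40: x ≡ 35
Check: 35 mod 5 = 0 ✓, 35 mod 8 = 3 ✓

x ≡ 35 (mod 40)


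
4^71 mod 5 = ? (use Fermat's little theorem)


Fermat's little theorem: if p is prime and gcd(a,p)=1, then a^(p-1) ≡ 1 (mod p)
p = 5 is prime, gcd(4,5) = 1
Reduce exponent: 71 mod 4 = 3
So 4^71 ≡ 4^3 (mod 5)
4^3 mod 5 = 4

4^71 ≡ 4 (mod 5)


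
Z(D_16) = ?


Z(G) = {g ∈ G | gx = xg for all x ∈ G}
For even n, Z(D_n) = {e, r^(n/2)}: the 180° rotation r^8 commutes with every reflection and rotation

Z(D_16) = {e, r^8}


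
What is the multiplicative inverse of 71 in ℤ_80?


Use the extended Euclidean algorithm to write 1 = 71·s + 80·t; then s mod 80 is the inverse.
Euclidean algorithm:
  71 = 0·80 + 71
  80 = 1·71 + 9
  71 = 7·9 + 8
  9 = 1·8 + 1
  8 = 8·1 + 0
gcd(71,80) = 1
Back-substitution gives: 71·(-9) + 80·(8) = 1
So 71⁻¹ ≡ -9 ≡ 71 (mod 80)
Check: 71 × 71 = 5041 ≡ 1 (mod 80) ✓

71⁻¹ ≡ 71 (mod 80)


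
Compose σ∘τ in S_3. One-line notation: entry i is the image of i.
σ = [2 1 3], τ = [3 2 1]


σ∘τ: apply τ first, then σ
1 →τ 3 →σ 3
2 →τ 2 →σ 1
3 →τ 1 →σ 2

σ∘τ = [3 1 2]


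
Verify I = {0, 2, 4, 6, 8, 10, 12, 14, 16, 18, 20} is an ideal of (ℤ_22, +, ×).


Check ideal conditions for I = {0, 2, 4, 6, 8, 10, 12, 14, 16, 18, 20} in ℤ_22:
(1) I is an additive subgroup? Yes
(2) For r ∈ ℤ_22 and a ∈ I: r·a ∈ I? Yes

Yes, I is an ideal of ℤ_22


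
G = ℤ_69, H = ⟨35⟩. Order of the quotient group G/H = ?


|⟨35⟩| = n / gcd(35, 69) = 69 / 1 = 69
H is normal (ℤ_69 is abelian).
|G/H| = |G| / |H| = 69 / 69 = 1

|G/H| = 1


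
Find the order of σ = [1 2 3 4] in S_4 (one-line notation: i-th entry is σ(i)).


Cycle decomposition: identity (all elements fixed)
Order = 1 (identity has order 1)

ord(σ) = 1


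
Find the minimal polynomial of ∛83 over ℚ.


∛83 satisfies x³ - 83 = 0, irreducible over ℚ (no rational root; 83 is not a perfect cube)

Minimal polynomial: x³ - 83


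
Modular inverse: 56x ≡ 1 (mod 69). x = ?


Use the extended Euclidean algorithm to write 1 = 56·s + 69·t; then s mod 69 is the inverse.
Euclidean algorithm:
  56 = 0·69 + 56
  69 = 1·56 + 13
  56 = 4·13 + 4
  13 = 3·4 + 1
  4 = 4·1 + 0
gcd(56,69) = 1
Back-substitution gives: 56·(-16) + 69·(13) = 1
So 56⁻¹ ≡ -16 ≡ 53 (mod 69)
Check: 56 × 53 = 2968 ≡ 1 (mod 69) ✓

56⁻¹ ≡ 53 (mod 69)


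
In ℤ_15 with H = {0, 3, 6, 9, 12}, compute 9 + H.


9 + H = {9 + h (mod 15) : h ∈ H}
9+0=9, 9+3=12, 9+6=0, 9+9=3, 9+12=6
9 + H = {0, 3, 6, 9, 12} = 0 + H

9 + H = {0, 3, 6, 9, 12}


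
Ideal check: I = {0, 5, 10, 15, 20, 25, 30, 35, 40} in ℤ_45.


Check ideal conditions for I = {0, 5, 10, 15, 20, 25, 30, 35, 40} in ℤ_45:
(1) I is an additive subgroup? Yes
(2) For r ∈ ℤ_45 and a ∈ I: r·a ∈ I? Yes

Yes, I is an ideal of ℤ_45


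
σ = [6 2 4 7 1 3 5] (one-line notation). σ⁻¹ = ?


To find σ⁻¹, swap domain and range:
σ(1) = 6 → σ⁻¹(6) = 1
σ(2) = 2 → σ⁻¹(2) = 2
σ(3) = 4 → σ⁻¹(4) = 3
σ(4) = 7 → σ⁻¹(7) = 4
σ(5) = 1 → σ⁻¹(1) = 5
σ(6) = 3 → σ⁻¹(3) = 6
σ(7) = 5 → σ⁻¹(5) = 7

σ⁻¹ = [5 2 6 3 7 1 4]


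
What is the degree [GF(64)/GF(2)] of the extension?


GF(64) = GF(2^6), so the extension degree is 6

[GF(64)/GF(2)] = 6


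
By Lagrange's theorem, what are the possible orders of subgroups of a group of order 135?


Lagrange's theorem: |H| divides |G|
|G| = 135
Divisors of 135: 1, 3, 5, 9, 15, 27, 45, 135

Possible subgroup orders: {1, 3, 5, 9, 15, 27, 45, 135}


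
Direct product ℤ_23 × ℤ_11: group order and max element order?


|ℤ_23 × ℤ_11| = 23 × 11 = 253
Max element order = lcm(23,11) = 253
Cyclic? Yes (gcd=1)

|ℤ_23×ℤ_11| = 253, max element order = 253


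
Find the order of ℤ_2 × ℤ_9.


|A × B| = |A| · |B|
|ℤ_2 × ℤ_9| = 2 × 9 = 18

|ℤ_2 × ℤ_9| = 18


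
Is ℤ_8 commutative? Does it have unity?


ℤ_8 is a commutative ring with unity 1; 8 = 2×4 is composite, so 2·4 ≡ 0 gives zero divisors (not an integral domain)
Commutative: Yes
Integral domain: No
Has unity: Yes

ℤ_8: Commutative=Yes, Unity=Yes


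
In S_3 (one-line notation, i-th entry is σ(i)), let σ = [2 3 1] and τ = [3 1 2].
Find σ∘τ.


σ∘τ: apply τ first, then σ
1 →τ 3 →σ 1
2 →τ 1 →σ 2
3 →τ 2 →σ 3

σ∘τ = [1 2 3]


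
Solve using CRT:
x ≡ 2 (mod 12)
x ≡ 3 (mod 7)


m₁ = 12, m₂ = 7, gcd = 1, so CRT applies. M = m₁·m₂ = 84
Let M₁ = M/m₁ = 7, M₂ = M/m₂ = 12
Find y₁ ≡ M₁⁻¹ (mod m₁): 7⁻¹ ≡ 7 (mod 12)
Find y₂ ≡ M₂⁻¹ (mod m₂): 12⁻¹ ≡ 3 (mod 7)
x = a₁·M₁·y₁ + a₂·M₂·y₂ = 2·7·7 + 3·12·3 = 206
Reduce mod 84: x ≡ 38
Check: 38 mod 12 = 2 ✓, 38 mod 7 = 3 ✓

x ≡ 38 (mod 84)


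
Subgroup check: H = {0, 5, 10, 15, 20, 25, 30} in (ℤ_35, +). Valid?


Subgroup test for H = {0, 5, 10, 15, 20, 25, 30} in (ℤ_35, +):
(1) 0 ∈ H? Yes
(2) Closure: for all a,b ∈ H, (a+b) mod 35 ∈ H? Yes
(3) Inverses: for all a ∈ H, -a mod 35 ∈ H? Yes

Yes, H is a subgroup of ℤ_35


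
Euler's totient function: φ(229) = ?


Factor n: 229 = 229
φ(n) = n · ∏(1 - 1/p) over distinct primes p | n
φ(229) = 229 · (1 - 1/229) = 228

φ(229) = 228


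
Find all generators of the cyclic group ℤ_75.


g generates ℤ_n iff gcd(g,n) = 1
Prime factors of 75: 3, 5
Generators are g ∈ {1,...,74} not divisible by any of these primes.
Generators: {1, 2, 4, 7, 8, 11, 13, 14, 16, 17, 19, 22, 23, 26, 28, 29, 31, 32, 34, 37, 38, 41, 43, 44, 46, 47, 49, 52, 53, 56, 58, 59, 61, 62, 64, 67, 68, 71, 73, 74}
Number of generators = φ(75) = 40

Generators of ℤ_75 = {1, 2, 4, 7, 8, 11, 13, 14, 16, 17, 19, 22, 23, 26, 28, 29, 31, 32, 34, 37, 38, 41, 43, 44, 46, 47, 49, 52, 53, 56, 58, 59, 61, 62, 64, 67, 68, 71, 73, 74}


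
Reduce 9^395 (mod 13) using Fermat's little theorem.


Fermat's little theorem: if p is prime and gcd(a,p)=1, then a^(p-1) ≡ 1 (mod p)
p = 13 is prime, gcd(9,13) = 1
Reduce exponent: 395 mod 12 = 11
So 9^395 ≡ 9^11 (mod 13)
9^11 mod 13 = 3

9^395 ≡ 3 (mod 13)


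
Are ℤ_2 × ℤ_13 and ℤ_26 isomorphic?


Comparing ℤ_2 × ℤ_13 and ℤ_26:
gcd(2,13) = 1, so ℤ_2 × ℤ_13 ≅ ℤ_26 (CRT)

Yes, ℤ_2 × ℤ_13 ≅ ℤ_26


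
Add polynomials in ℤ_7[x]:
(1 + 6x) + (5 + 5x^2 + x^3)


Add coefficients mod 7:
x^0: 1 + 5 = 6 (mod 7)
x^1: 6 + 0 = 6 (mod 7)
x^2: 0 + 5 = 5 (mod 7)
x^3: 0 + 1 = 1 (mod 7)
Result: 6 + 6x + 5x^2 + x^3

f + g = 6 + 6x + 5x^2 + x^3


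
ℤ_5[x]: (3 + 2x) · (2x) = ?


Expand and collect like terms; reduce coefficients mod 5:
x^0: 3·0 = 0 ≡ 0 (mod 5)
x^1: 3·2 + 2·0 = 6 ≡ 1 (mod 5)
x^2: 2·2 = 4 ≡ 4 (mod 5)
Result: x + 4x^2

f · g = x + 4x^2


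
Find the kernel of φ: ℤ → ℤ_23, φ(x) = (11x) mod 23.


Kernel = preimage of identity
ker(φ) = {x ∈ ℤ : 11x ≡ 0 (mod 23)}. gcd(11,23) = 1, so 11x ≡ 0 (mod 23) ⟺ x ≡ 0 (mod 23/1 = 23). Hence ker(φ) = 23ℤ

ker(φ) = 23ℤ


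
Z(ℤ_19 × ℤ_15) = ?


Z(G) = {g ∈ G | gx = xg for all x ∈ G}
Direct product of abelian groups is abelian, so Z(G) = G

Z(ℤ_19 × ℤ_15) = ℤ_19 × ℤ_15


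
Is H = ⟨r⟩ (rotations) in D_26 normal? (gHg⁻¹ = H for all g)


H = ⟨r⟩ (rotations) in D_26
The rotation subgroup ⟨r⟩ has index 2 in D_26, so it is normal

Yes, normal subgroup


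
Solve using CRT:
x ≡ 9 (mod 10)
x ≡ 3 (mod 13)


m₁ = 10, m₂ = 13, gcd = 1, so CRT applies. M = m₁·m₂ = 130
Let M₁ = M/m₁ = 13, M₂ = M/m₂ = 10
Find y₁ ≡ M₁⁻¹ (mod m₁): 13⁻¹ ≡ 7 (mod 10)
Find y₂ ≡ M₂⁻¹ (mod m₂): 10⁻¹ ≡ 4 (mod 13)
x = a₁·M₁·y₁ + a₂·M₂·y₂ = 9·13·7 + 3·10·4 = 939
Reduce mod 130: x ≡ 29
Check: 29 mod 10 = 9 ✓, 29 mod 13 = 3 ✓

x ≡ 29 (mod 130)


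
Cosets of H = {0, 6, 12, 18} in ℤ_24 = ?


H = {0, 6, 12, 18}, |H| = 4
Number of cosets = |G|/|H| = 24/4 = 6
0 + H = {0, 6, 12, 18}
1 + H = {1, 7, 13, 19}
2 + H = {2, 8, 14, 20}
3 + H = {3, 9, 15, 21}
4 + H = {4, 10, 16, 22}
5 + H = {5, 11, 17, 23}

Cosets: 0+H={0,6,12,18}; 1+H={1,7,13,19}; 2+H={2,8,14,20}; 3+H={3,9,15,21}; 4+H={4,10,16,22}; 5+H={5,11,17,23}


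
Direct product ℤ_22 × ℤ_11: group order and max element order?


|ℤ_22 × ℤ_11| = 22 × 11 = 242
Max element order = lcm(22,11) = 22
Cyclic? No (gcd=11)

|ℤ_22×ℤ_11| = 242, max element order = 22


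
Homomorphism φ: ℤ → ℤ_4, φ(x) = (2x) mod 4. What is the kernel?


Kernel = preimage of identity
ker(φ) = {x ∈ ℤ : 2x ≡ 0 (mod 4)}. gcd(2,4) = 2, so 2x ≡ 0 (mod 4) ⟺ x ≡ 0 (mod 4/2 = 2). Hence ker(φ) = 2ℤ

ker(φ) = 2ℤ


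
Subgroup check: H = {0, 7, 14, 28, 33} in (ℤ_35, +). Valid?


Subgroup test for H = {0, 7, 14, 28, 33} in (ℤ_35, +):
(1) 0 ∈ H? Yes
(2) Closure: for all a,b ∈ H, (a+b) mod 35 ∈ H? No  [counterexample: 7 + 14 = 21 ∉ H]
(3) Inverses: for all a ∈ H, -a mod 35 ∈ H? No

No, H is not a subgroup of ℤ_35


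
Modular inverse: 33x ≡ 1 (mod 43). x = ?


Use the extended Euclidean algorithm to write 1 = 33·s + 43·t; then s mod 43 is the inverse.
Euclidean algorithm:
  33 = 0·43 + 33
  43 = 1·33 + 10
  33 = 3·10 + 3
  10 = 3·3 + 1
  3 = 3·1 + 0
gcd(33,43) = 1
Back-substitution gives: 33·(-13) + 43·(10) = 1
So 33⁻¹ ≡ -13 ≡ 30 (mod 43)
Check: 33 × 30 = 990 ≡ 1 (mod 43) ✓

33⁻¹ ≡ 30 (mod 43)


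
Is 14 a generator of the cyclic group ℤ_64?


g generates ℤ_n iff gcd(g, n) = 1
gcd(14, 64) = 2
Since gcd = 2 ≠ 1, ⟨14⟩ has order 32 < 64, so 14 is not a generator.

No, 14 does not generate ℤ_64


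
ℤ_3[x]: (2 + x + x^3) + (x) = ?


Add coefficients mod 3:
x^0: 2 + 0 = 2 (mod 3)
x^1: 1 + 1 = 2 (mod 3)
x^2: 0 + 0 = 0 (mod 3)
x^3: 1 + 0 = 1 (mod 3)
Result: 2 + 2x + x^3

f + g = 2 + 2x + x^3


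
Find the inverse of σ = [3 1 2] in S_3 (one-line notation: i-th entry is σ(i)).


To find σ⁻¹, swap domain and range:
σ(1) = 3 → σ⁻¹(3) = 1
σ(2) = 1 → σ⁻¹(1) = 2
σ(3) = 2 → σ⁻¹(2) = 3

σ⁻¹ = [2 3 1]


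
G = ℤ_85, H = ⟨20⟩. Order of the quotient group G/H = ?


|⟨20⟩| = n / gcd(20, 85) = 85 / 5 = 17
H is normal (ℤ_85 is abelian).
|G/H| = |G| / |H| = 85 / 17 = 5

|G/H| = 5


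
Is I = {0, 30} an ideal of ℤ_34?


Check ideal conditions for I = {0, 30} in ℤ_34:
(1) I is an additive subgroup? No
(2) For r ∈ ℤ_34 and a ∈ I: r·a ∈ I? No  [counterexample: r=2, a=30, r·a mod 34 = 26 ∉ I]

No, I is not an ideal of ℤ_34


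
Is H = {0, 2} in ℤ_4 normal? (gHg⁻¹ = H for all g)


H = {0, 2} in ℤ_4
ℤ_4 is abelian; every subgroup of an abelian group is normal

Yes, normal subgroup


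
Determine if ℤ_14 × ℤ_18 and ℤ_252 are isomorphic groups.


Comparing ℤ_14 × ℤ_18 and ℤ_252:
gcd(14,18) = 2 ≠ 1. Max element order in ℤ_14×ℤ_18 is lcm(14,18) = 126 < 252, so it has no element of order 252

No, ℤ_14 × ℤ_18 ≇ ℤ_252


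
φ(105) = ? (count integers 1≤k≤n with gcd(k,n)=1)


Factor n: 105 = 3 × 5 × 7
φ(n) = n · ∏(1 - 1/p) over distinct primes p | n
φ(105) = 105 · (1 - 1/3) · (1 - 1/5) · (1 - 1/7) = 48

φ(105) = 48


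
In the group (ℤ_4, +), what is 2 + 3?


Operation: addition mod 4
2 + 3 = (a + b) mod 4 with a = 2, b = 3

2 + 3 = 1


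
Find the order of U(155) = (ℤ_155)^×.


U(n) is the group of units mod n; |U(n)| = φ(n)
|U(155)| = φ(155) = 120

|U(155) = (ℤ_155)^×| = 120


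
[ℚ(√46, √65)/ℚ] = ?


[ℚ(√46,√65):ℚ] = [ℚ(√46,√65):ℚ(√46)]·[ℚ(√46):ℚ] = 2·2 = 4

[ℚ(√46, √65)/ℚ] = 4


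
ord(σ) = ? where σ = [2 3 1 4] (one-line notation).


Cycle decomposition: (1 2 3)
Cycle lengths: 3
Order = lcm(3) = 3

ord(σ) = 3


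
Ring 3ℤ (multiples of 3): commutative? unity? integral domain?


3ℤ is a commutative ring under +,× but has no multiplicative identity (1 ∉ 3ℤ); it has no zero divisors, but without unity it is not an integral domain
Commutative: Yes
Integral domain: No
Has unity: No

3ℤ (multiples of 3): Commutative=Yes, Unity=No


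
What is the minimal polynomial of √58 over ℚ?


√58 satisfies x² - 58 = 0, irreducible over ℚ since 58 is squarefree

Minimal polynomial: x² - 58


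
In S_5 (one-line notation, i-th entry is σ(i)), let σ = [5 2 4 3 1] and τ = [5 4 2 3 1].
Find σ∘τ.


σ∘τ: apply τ first, then σ
1 →τ 5 →σ 1
2 →τ 4 →σ 3
3 →τ 2 →σ 2
4 →τ 3 →σ 4
5 →τ 1 →σ 5

σ∘τ = [1 3 2 4 5]


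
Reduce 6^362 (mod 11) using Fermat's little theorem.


Fermat's little theorem: if p is prime and gcd(a,p)=1, then a^(p-1) ≡ 1 (mod p)
p = 11 is prime, gcd(6,11) = 1
Reduce exponent: 362 mod 10 = 2
So 6^362 ≡ 6^2 (mod 11)
6^2 mod 11 = 3

6^362 ≡ 3 (mod 11)


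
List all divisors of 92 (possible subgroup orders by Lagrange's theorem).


Lagrange's theorem: |H| divides |G|
|G| = 92
Divisors of 92: 1, 2, 4, 23, 46, 92

Possible subgroup orders: {1, 2, 4, 23, 46, 92}


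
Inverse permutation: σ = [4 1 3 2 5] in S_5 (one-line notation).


To find σ⁻¹, swap domain and range:
σ(1) = 4 → σ⁻¹(4) = 1
σ(2) = 1 → σ⁻¹(1) = 2
σ(3) = 3 → σ⁻¹(3) = 3
σ(4) = 2 → σ⁻¹(2) = 4
σ(5) = 5 → σ⁻¹(5) = 5

σ⁻¹ = [2 4 3 1 5]


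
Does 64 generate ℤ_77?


g generates ℤ_n iff gcd(g, n) = 1
gcd(64, 77) = 1
Since gcd = 1, 64 is a generator.

Yes, 64 generates ℤ_77


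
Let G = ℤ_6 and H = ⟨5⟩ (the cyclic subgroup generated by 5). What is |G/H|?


|⟨5⟩| = n / gcd(5, 6) = 6 / 1 = 6
H is normal (ℤ_6 is abelian).
|G/H| = |G| / |H| = 6 / 6 = 1

|G/H| = 1


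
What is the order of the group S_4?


|S_n| = n! (number of permutations of n symbols)
|S_4| = 4! = 24

|S_4| = 24


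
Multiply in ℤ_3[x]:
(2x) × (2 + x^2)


Expand and collect like terms; reduce coefficients mod 3:
x^0: 0·2 = 0 ≡ 0 (mod 3)
x^1: 0·0 + 2·2 = 4 ≡ 1 (mod 3)
x^2: 0·1 + 2·0 = 0 ≡ 0 (mod 3)
x^3: 2·1 = 2 ≡ 2 (mod 3)
Result: x + 2x^3

f · g = x + 2x^3


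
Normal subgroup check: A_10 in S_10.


H = A_10 in S_10
A_10 has index 2 in S_10, and every subgroup of index 2 is normal

Yes, normal subgroup


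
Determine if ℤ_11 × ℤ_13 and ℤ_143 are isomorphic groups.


Comparing ℤ_11 × ℤ_13 and ℤ_143:
gcd(11,13) = 1, so ℤ_11 × ℤ_13 ≅ ℤ_143 (CRT)

Yes, ℤ_11 × ℤ_13 ≅ ℤ_143


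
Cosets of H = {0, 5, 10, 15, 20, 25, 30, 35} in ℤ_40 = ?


H = {0, 5, 10, 15, 20, 25, 30, 35}, |H| = 8
Number of cosets = |G|/|H| = 40/8 = 5
0 + H = {0, 5, 10, 15, 20, 25, 30, 35}
1 + H = {1, 6, 11, 16, 21, 26, 31, 36}
2 + H = {2, 7, 12, 17, 22, 27, 32, 37}
3 + H = {3, 8, 13, 18, 23, 28, 33, 38}
4 + H = {4, 9, 14, 19, 24, 29, 34, 39}

Cosets: 0+H={0,5,10,15,20,25,30,35}; 1+H={1,6,11,16,21,26,31,36}; 2+H={2,7,12,17,22,27,32,37}; 3+H={3,8,13,18,23,28,33,38}; 4+H={4,9,14,19,24,29,34,39}


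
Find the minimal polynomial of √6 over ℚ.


√6 satisfies x² - 6 = 0, irreducible over ℚ since 6 is squarefree

Minimal polynomial: x² - 6


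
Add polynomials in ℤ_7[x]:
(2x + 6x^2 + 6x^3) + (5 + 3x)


Add coefficients mod 7:
x^0: 0 + 5 = 5 (mod 7)
x^1: 2 + 3 = 5 (mod 7)
x^2: 6 + 0 = 6 (mod 7)
x^3: 6 + 0 = 6 (mod 7)
Result: 5 + 5x + 6x^2 + 6x^3

f + g = 5 + 5x + 6x^2 + 6x^3


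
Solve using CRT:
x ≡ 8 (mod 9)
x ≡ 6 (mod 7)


m₁ = 9, m₂ = 7, gcd = 1, so CRT applies. M = m₁·m₂ = 63
Let M₁ = M/m₁ = 7, M₂ = M/m₂ = 9
Find y₁ ≡ M₁⁻¹ (mod m₁): 7⁻¹ ≡ 4 (mod 9)
Find y₂ ≡ M₂⁻¹ (mod m₂): 9⁻¹ ≡ 4 (mod 7)
x = a₁·M₁·y₁ + a₂·M₂·y₂ = 8·7·4 + 6·9·4 = 440
Reduce mod 63: x ≡ 62
Check: 62 mod 9 = 8 ✓, 62 mod 7 = 6 ✓

x ≡ 62 (mod 63)


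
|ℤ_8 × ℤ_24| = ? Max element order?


|ℤ_8 × ℤ_24| = 8 × 24 = 192
Max element order = lcm(8,24) = 24
Cyclic? No (gcd=8)

|ℤ_8×ℤ_24| = 192, max element order = 24


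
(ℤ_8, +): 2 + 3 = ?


Operation: addition mod 8
2 + 3 = (a + b) mod 8 with a = 2, b = 3

2 + 3 = 5


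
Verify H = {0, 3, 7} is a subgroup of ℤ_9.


Subgroup test for H = {0, 3, 7} in (ℤ_9, +):
(1) 0 ∈ H? Yes
(2) Closure: for all a,b ∈ H, (a+b) mod 9 ∈ H? No  [counterexample: 3 + 3 = 6 ∉ H]
(3) Inverses: for all a ∈ H, -a mod 9 ∈ H? No

No, H is not a subgroup of ℤ_9


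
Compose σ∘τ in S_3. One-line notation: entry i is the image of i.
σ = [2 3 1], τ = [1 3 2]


σ∘τ: apply τ first, then σ
1 →τ 1 →σ 2
2 →τ 3 →σ 1
3 →τ 2 →σ 3

σ∘τ = [2 1 3]


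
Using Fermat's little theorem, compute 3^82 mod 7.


Fermat's little theorem: if p is prime and gcd(a,p)=1, then a^(p-1) ≡ 1 (mod p)
p = 7 is prime, gcd(3,7) = 1
Reduce exponent: 82 mod 6 = 4
So 3^82 ≡ 3^4 (mod 7)
3^4 mod 7 = 4

3^82 ≡ 4 (mod 7)


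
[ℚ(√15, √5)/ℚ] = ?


[ℚ(√15,√5):ℚ] = [ℚ(√15,√5):ℚ(√15)]·[ℚ(√15):ℚ] = 2·2 = 4

[ℚ(√15, √5)/ℚ] = 4


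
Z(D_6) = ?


Z(G) = {g ∈ G | gx = xg for all x ∈ G}
For even n, Z(D_n) = {e, r^(n/2)}: the 180° rotation r^3 commutes with every reflection and rotation

Z(D_6) = {e, r^3}


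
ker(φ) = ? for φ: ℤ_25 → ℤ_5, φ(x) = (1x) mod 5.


Kernel = preimage of identity
ker(φ) = {x ∈ ℤ_25 : 1x ≡ 0 (mod 5)}. Since 5 | 25, φ is well-defined. The kernel is the cyclic subgroup ⟨5⟩ of ℤ_25 (order 5), i.e. {0, 5, 10, 15, 20}

ker(φ) = {0, 5, 10, 15, 20}


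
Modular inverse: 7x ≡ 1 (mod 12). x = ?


Use the extended Euclidean algorithm to write 1 = 7·s + 12·t; then s mod 12 is the inverse.
Euclidean algorithm:
  7 = 0·12 + 7
  12 = 1·7 + 5
  7 = 1·5 + 2
  5 = 2·2 + 1
  2 = 2·1 + 0
gcd(7,12) = 1
Back-substitution gives: 7·(-5) + 12·(3) = 1
So 7⁻¹ ≡ -5 ≡ 7 (mod 12)
Check: 7 × 7 = 49 ≡ 1 (mod 12) ✓

7⁻¹ ≡ 7 (mod 12)


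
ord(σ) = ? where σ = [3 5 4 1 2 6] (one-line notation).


Cycle decomposition: (1 3 4) (2 5)
Cycle lengths: 3, 2
Order = lcm(3, 2) = 6

ord(σ) = 6


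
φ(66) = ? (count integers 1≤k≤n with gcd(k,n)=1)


Factor n: 66 = 2 × 3 × 11
φ(n) = n · ∏(1 - 1/p) over distinct primes p | n
φ(66) = 66 · (1 - 1/2) · (1 - 1/3) · (1 - 1/11) = 20

φ(66) = 20


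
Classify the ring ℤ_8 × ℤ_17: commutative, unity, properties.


Direct product ring; commutative with unity (1,1); but (1,0)·(0,1) = (0,0) gives zero divisors, so not an integral domain
Commutative: Yes
Integral domain: No
Has unity: Yes

ℤ_8 × ℤ_17: Commutative=Yes, Unity=Yes


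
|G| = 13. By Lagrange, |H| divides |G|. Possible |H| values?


Lagrange's theorem: |H| divides |G|
|G| = 13
Divisors of 13: 1, 13

Possible subgroup orders: {1, 13}


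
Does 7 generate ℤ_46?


g generates ℤ_n iff gcd(g, n) = 1
gcd(7, 46) = 1
Since gcd = 1, 7 is a generator.

Yes, 7 generates ℤ_46


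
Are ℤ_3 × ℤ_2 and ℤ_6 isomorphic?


Comparing ℤ_3 × ℤ_2 and ℤ_6:
gcd(3,2) = 1, so ℤ_3 × ℤ_2 ≅ ℤ_6 (CRT)

Yes, ℤ_3 × ℤ_2 ≅ ℤ_6


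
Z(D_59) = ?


Z(G) = {g ∈ G | gx = xg for all x ∈ G}
For odd n, Z(D_n) = {e}: no nontrivial rotation commutes with all reflections

Z(D_59) = {e}


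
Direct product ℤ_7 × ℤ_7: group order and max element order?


|ℤ_7 × ℤ_7| = 7 × 7 = 49
Max element order = lcm(7,7) = 7
Cyclic? No (gcd=7)

|ℤ_7×ℤ_7| = 49, max element order = 7


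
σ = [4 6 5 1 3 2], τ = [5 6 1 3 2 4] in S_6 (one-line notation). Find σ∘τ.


σ∘τ: apply τ first, then σ
1 →τ 5 →σ 3
2 →τ 6 →σ 2
3 →τ 1 →σ 4
4 →τ 3 →σ 5
5 →τ 2 →σ 6
6 →τ 4 →σ 1

σ∘τ = [3 2 4 5 6 1]


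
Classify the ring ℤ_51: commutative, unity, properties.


ℤ_51 is a commutative ring with unity 1; 51 = 3×17 is composite, so 3·17 ≡ 0 gives zero divisors (not an integral domain)
Commutative: Yes
Integral domain: No
Has unity: Yes

ℤ_51: Commutative=Yes, Unity=Yes


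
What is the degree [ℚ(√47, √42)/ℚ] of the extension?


[ℚ(√47,√42):ℚ] = [ℚ(√47,√42):ℚ(√47)]·[ℚ(√47):ℚ] = 2·2 = 4

[ℚ(√47, √42)/ℚ] = 4


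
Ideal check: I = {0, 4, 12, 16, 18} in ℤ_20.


Check ideal conditions for I = {0, 4, 12, 16, 18} in ℤ_20:
(1) I is an additive subgroup? No
(2) For r ∈ ℤ_20 and a ∈ I: r·a ∈ I? No  [counterexample: r=2, a=4, r·a mod 20 = 8 ∉ I]

No, I is not an ideal of ℤ_20


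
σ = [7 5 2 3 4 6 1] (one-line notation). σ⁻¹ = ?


To find σ⁻¹, swap domain and range:
σ(1) = 7 → σ⁻¹(7) = 1
σ(2) = 5 → σ⁻¹(5) = 2
σ(3) = 2 → σ⁻¹(2) = 3
σ(4) = 3 → σ⁻¹(3) = 4
σ(5) = 4 → σ⁻¹(4) = 5
σ(6) = 6 → σ⁻¹(6) = 6
σ(7) = 1 → σ⁻¹(1) = 7

σ⁻¹ = [7 3 4 5 2 6 1]


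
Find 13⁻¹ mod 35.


Use the extended Euclidean algorithm to write 1 = 13·s + 35·t; then s mod 35 is the inverse.
Euclidean algorithm:
  13 = 0·35 + 13
  35 = 2·13 + 9
  13 = 1·9 + 4
  9 = 2·4 + 1
  4 = 4·1 + 0
gcd(13,35) = 1
Back-substitution gives: 13·(-8) + 35·(3) = 1
So 13⁻¹ ≡ -8 ≡ 27 (mod 35)
Check: 13 × 27 = 351 ≡ 1 (mod 35) ✓

13⁻¹ ≡ 27 (mod 35)


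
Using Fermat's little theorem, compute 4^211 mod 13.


Fermat's little theorem: if p is prime and gcd(a,p)=1, then a^(p-1) ≡ 1 (mod p)
p = 13 is prime, gcd(4,13) = 1
Reduce exponent: 211 mod 12 = 7
So 4^211 ≡ 4^7 (mod 13)
4^7 mod 13 = 4

4^211 ≡ 4 (mod 13)


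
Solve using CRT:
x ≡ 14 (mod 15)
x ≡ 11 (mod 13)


m₁ = 15, m₂ = 13, gcd = 1, so CRT applies. M = m₁·m₂ = 195
Let M₁ = M/m₁ = 13, M₂ = M/m₂ = 15
Find y₁ ≡ M₁⁻¹ (mod m₁): 13⁻¹ ≡ 7 (mod 15)
Find y₂ ≡ M₂⁻¹ (mod m₂): 15⁻¹ ≡ 7 (mod 13)
x = a₁·M₁·y₁ + a₂·M₂·y₂ = 14·13·7 + 11·15·7 = 2429
Reduce mod 195: x ≡ 89
Check: 89 mod 15 = 14 ✓, 89 mod 13 = 11 ✓

x ≡ 89 (mod 195)


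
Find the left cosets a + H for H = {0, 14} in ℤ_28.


H = {0, 14}, |H| = 2
Number of cosets = |G|/|H| = 28/2 = 14
0 + H = {0, 14}
1 + H = {1, 15}
2 + H = {2, 16}
3 + H = {3, 17}
4 + H = {4, 18}
5 + H = {5, 19}
6 + H = {6, 20}
7 + H = {7, 21}
8 + H = {8, 22}
9 + H = {9, 23}
10 + H = {10, 24}
11 + H = {11, 25}
12 + H = {12, 26}
13 + H = {13, 27}

Cosets: 0+H={0,14}; 1+H={1,15}; 2+H={2,16}; 3+H={3,17}; 4+H={4,18}; 5+H={5,19}; 6+H={6,20}; 7+H={7,21}; 8+H={8,22}; 9+H={9,23}; 10+H={10,24}; 11+H={11,25}; 12+H={12,26}; 13+H={13,27}
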